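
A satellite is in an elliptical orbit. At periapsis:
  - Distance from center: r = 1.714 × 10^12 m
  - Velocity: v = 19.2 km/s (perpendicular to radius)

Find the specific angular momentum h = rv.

Convert to SI: v = 19.2 km/s = 19200 m/s.
With v perpendicular to r, h = r · v.
h = 1.714e+12 · 19200 m²/s ≈ 3.291e+16 m²/s.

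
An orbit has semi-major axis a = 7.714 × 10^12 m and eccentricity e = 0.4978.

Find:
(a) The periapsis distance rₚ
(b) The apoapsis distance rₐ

(a) rₚ = a(1 − e) = 7.714e+12 · (1 − 0.4978) = 7.714e+12 · 0.5022 ≈ 3.874e+12 m = 3.874 × 10^12 m.
(b) rₐ = a(1 + e) = 7.714e+12 · (1 + 0.4978) = 7.714e+12 · 1.4978 ≈ 1.155e+13 m = 1.155 × 10^13 m.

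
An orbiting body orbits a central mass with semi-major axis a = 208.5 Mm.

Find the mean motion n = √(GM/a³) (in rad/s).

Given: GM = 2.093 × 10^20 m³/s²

Convert to SI: a = 208.5 Mm = 2.085e+08 m.
n = √(GM / a³).
n = √(2.093e+20 / (2.085e+08)³) rad/s ≈ 0.004805 rad/s.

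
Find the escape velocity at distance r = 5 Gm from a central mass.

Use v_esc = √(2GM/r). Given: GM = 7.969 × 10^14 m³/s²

Convert to SI: r = 5 Gm = 5e+09 m.
Escape velocity comes from setting total energy to zero: ½v² − GM/r = 0 ⇒ v_esc = √(2GM / r).
v_esc = √(2 · 7.969e+14 / 5e+09) m/s ≈ 564.6 m/s = 564.6 m/s.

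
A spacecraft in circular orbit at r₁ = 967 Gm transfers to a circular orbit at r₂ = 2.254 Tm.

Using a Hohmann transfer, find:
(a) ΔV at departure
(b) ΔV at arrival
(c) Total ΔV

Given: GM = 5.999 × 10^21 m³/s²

Convert to SI: r₁ = 967 Gm = 9.67e+11 m; r₂ = 2.254 Tm = 2.254e+12 m.
Transfer semi-major axis: a_t = (r₁ + r₂)/2 = (9.67e+11 + 2.254e+12)/2 = 1.6105e+12 m.
Circular speeds: v₁ = √(GM/r₁) = 78763.7 m/s, v₂ = √(GM/r₂) = 51589.6 m/s.
Transfer speeds (vis-viva v² = GM(2/r − 1/a_t)): v₁ᵗ = 93180 m/s, v₂ᵗ = 39975.6 m/s.
(a) ΔV₁ = |v₁ᵗ − v₁| ≈ 1.442e+04 m/s = 14.42 km/s.
(b) ΔV₂ = |v₂ − v₂ᵗ| ≈ 1.161e+04 m/s = 11.61 km/s.
(c) ΔV_total = ΔV₁ + ΔV₂ ≈ 2.603e+04 m/s = 26.03 km/s.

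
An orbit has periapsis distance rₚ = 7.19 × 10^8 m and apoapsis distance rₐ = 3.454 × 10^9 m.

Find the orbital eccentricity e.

e = (rₐ − rₚ) / (rₐ + rₚ).
e = (3.454e+09 − 7.19e+08) / (3.454e+09 + 7.19e+08) = 2.735e+09 / 4.173e+09 ≈ 0.6554.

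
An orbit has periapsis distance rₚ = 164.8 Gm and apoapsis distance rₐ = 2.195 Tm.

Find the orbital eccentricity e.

Convert to SI: rₚ = 164.8 Gm = 1.648e+11 m; rₐ = 2.195 Tm = 2.195e+12 m.
e = (rₐ − rₚ) / (rₐ + rₚ).
e = (2.195e+12 − 1.648e+11) / (2.195e+12 + 1.648e+11) = 2.0302e+12 / 2.3598e+12 ≈ 0.8603.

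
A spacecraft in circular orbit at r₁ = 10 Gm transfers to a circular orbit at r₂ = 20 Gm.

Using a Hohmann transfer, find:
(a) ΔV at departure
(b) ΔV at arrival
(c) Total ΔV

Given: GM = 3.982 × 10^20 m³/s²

Convert to SI: r₁ = 10 Gm = 1e+10 m; r₂ = 20 Gm = 2e+10 m.
Transfer semi-major axis: a_t = (r₁ + r₂)/2 = (1e+10 + 2e+10)/2 = 1.5e+10 m.
Circular speeds: v₁ = √(GM/r₁) = 199549 m/s, v₂ = √(GM/r₂) = 141103 m/s.
Transfer speeds (vis-viva v² = GM(2/r − 1/a_t)): v₁ᵗ = 230420 m/s, v₂ᵗ = 115210 m/s.
(a) ΔV₁ = |v₁ᵗ − v₁| ≈ 3.087e+04 m/s = 30.87 km/s.
(b) ΔV₂ = |v₂ − v₂ᵗ| ≈ 2.589e+04 m/s = 25.89 km/s.
(c) ΔV_total = ΔV₁ + ΔV₂ ≈ 5.676e+04 m/s = 56.76 km/s.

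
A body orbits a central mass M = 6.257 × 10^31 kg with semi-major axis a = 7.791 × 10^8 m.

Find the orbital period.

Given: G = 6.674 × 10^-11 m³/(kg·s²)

GM = G · M = 6.674e-11 · 6.257e+31 = 4.17592e+21 m³/s².
Kepler's third law: T = 2π √(a³ / GM).
Substituting a = 7.791e+08 m and GM = 4.17592e+21 m³/s²:
T = 2π √((7.791e+08)³ / 4.17592e+21) s
T ≈ 2114 s = 35.24 minutes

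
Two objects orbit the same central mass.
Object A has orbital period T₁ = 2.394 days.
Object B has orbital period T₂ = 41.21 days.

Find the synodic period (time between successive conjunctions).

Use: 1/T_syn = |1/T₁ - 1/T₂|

Convert to SI: T₁ = 2.394 days = 206842 s; T₂ = 41.21 days = 3.56054e+06 s.
T_syn = |T₁ · T₂ / (T₁ − T₂)|.
T_syn = |206842 · 3.56054e+06 / (206842 − 3.56054e+06)| s ≈ 2.196e+05 s = 2.542 days.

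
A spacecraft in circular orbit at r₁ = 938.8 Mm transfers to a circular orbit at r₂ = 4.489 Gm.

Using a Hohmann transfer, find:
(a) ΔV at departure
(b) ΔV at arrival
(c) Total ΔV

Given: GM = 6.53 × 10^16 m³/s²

Convert to SI: r₁ = 938.8 Mm = 9.388e+08 m; r₂ = 4.489 Gm = 4.489e+09 m.
Transfer semi-major axis: a_t = (r₁ + r₂)/2 = (9.388e+08 + 4.489e+09)/2 = 2.7139e+09 m.
Circular speeds: v₁ = √(GM/r₁) = 8340.08 m/s, v₂ = √(GM/r₂) = 3814.01 m/s.
Transfer speeds (vis-viva v² = GM(2/r − 1/a_t)): v₁ᵗ = 10726.3 m/s, v₂ᵗ = 2243.22 m/s.
(a) ΔV₁ = |v₁ᵗ − v₁| ≈ 2386 m/s = 2.386 km/s.
(b) ΔV₂ = |v₂ − v₂ᵗ| ≈ 1571 m/s = 1.571 km/s.
(c) ΔV_total = ΔV₁ + ΔV₂ ≈ 3957 m/s = 3.957 km/s.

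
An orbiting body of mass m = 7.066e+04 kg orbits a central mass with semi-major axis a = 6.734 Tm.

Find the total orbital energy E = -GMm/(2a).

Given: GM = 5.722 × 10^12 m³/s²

Convert to SI: a = 6.734 Tm = 6.734e+12 m.
E = −GMm / (2a).
E = −5.722e+12 · 7.066e+04 / (2 · 6.734e+12) J ≈ -3.002e+04 J = -30.02 kJ.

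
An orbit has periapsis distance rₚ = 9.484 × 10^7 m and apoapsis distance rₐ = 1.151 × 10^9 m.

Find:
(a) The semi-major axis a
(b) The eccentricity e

(a) a = (rₚ + rₐ) / 2 = (9.484e+07 + 1.151e+09) / 2 ≈ 6.229e+08 m = 6.229 × 10^8 m.
(b) e = (rₐ − rₚ) / (rₐ + rₚ) = (1.151e+09 − 9.484e+07) / (1.151e+09 + 9.484e+07) ≈ 0.8477.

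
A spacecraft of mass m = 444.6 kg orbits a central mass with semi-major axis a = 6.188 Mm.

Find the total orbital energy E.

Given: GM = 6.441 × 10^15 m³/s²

Convert to SI: a = 6.188 Mm = 6.188e+06 m.
E = −GMm / (2a).
E = −6.441e+15 · 444.6 / (2 · 6.188e+06) J ≈ -2.314e+11 J = -231.4 GJ.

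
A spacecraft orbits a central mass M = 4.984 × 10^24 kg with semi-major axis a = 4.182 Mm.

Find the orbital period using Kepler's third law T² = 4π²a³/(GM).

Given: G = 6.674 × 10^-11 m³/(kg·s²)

Convert to SI: a = 4.182 Mm = 4.182e+06 m.
GM = G · M = 6.674e-11 · 4.984e+24 = 3.32632e+14 m³/s².
Kepler's third law: T = 2π √(a³ / GM).
Substituting a = 4.182e+06 m and GM = 3.32632e+14 m³/s²:
T = 2π √((4.182e+06)³ / 3.32632e+14) s
T ≈ 2946 s = 49.1 minutes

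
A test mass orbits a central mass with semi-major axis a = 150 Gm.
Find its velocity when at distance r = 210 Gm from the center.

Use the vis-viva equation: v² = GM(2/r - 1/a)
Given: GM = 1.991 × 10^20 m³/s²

Convert to SI: a = 150 Gm = 1.5e+11 m; r = 210 Gm = 2.1e+11 m.
Vis-viva: v = √(GM · (2/r − 1/a)).
2/r − 1/a = 2/2.1e+11 − 1/1.5e+11 = 2.85714e-12 m⁻¹.
v = √(1.991e+20 · 2.85714e-12) m/s ≈ 2.385e+04 m/s = 23.85 km/s.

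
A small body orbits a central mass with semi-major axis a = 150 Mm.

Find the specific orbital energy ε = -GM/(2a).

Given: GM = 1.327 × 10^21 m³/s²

Convert to SI: a = 150 Mm = 1.5e+08 m.
ε = −GM / (2a).
ε = −1.327e+21 / (2 · 1.5e+08) J/kg ≈ -4.423e+12 J/kg = -4423 GJ/kg.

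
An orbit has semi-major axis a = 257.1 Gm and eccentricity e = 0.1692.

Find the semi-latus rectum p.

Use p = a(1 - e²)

Convert to SI: a = 257.1 Gm = 2.571e+11 m.
p = a (1 − e²).
p = 2.571e+11 · (1 − (0.1692)²) = 2.571e+11 · 0.971371 ≈ 2.497e+11 m = 249.7 Gm.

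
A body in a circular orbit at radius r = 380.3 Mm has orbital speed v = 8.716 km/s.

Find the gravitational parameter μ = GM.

Convert to SI: r = 380.3 Mm = 3.803e+08 m; v = 8.716 km/s = 8716 m/s.
For a circular orbit v² = GM/r, so GM = v² · r.
GM = (8716)² · 3.803e+08 m³/s² ≈ 2.889e+16 m³/s² = 2.889 × 10^16 m³/s².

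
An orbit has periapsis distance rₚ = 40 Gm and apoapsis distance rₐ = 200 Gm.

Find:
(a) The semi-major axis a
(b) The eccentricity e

Convert to SI: rₚ = 40 Gm = 4e+10 m; rₐ = 200 Gm = 2e+11 m.
(a) a = (rₚ + rₐ) / 2 = (4e+10 + 2e+11) / 2 ≈ 1.2e+11 m = 120 Gm.
(b) e = (rₐ − rₚ) / (rₐ + rₚ) = (2e+11 − 4e+10) / (2e+11 + 4e+10) ≈ 0.6667.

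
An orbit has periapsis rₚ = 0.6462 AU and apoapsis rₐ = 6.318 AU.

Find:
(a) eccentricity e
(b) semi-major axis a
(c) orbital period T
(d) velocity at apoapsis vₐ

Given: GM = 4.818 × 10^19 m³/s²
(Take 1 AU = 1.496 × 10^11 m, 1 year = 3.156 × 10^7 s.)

Convert to SI: rₚ = 0.6462 AU = 9.66715e+10 m; rₐ = 6.318 AU = 9.45173e+11 m.
(a) e = (rₐ − rₚ)/(rₐ + rₚ) = (9.45173e+11 − 9.66715e+10)/(9.45173e+11 + 9.66715e+10) ≈ 0.8144
(b) a = (rₚ + rₐ)/2 = (9.66715e+10 + 9.45173e+11)/2 ≈ 5.209e+11 m
(c) With a = (rₚ + rₐ)/2 = 5.20922e+11 m, T = 2π √(a³/GM) = 2π √((5.20922e+11)³/4.818e+19) s ≈ 3.403e+08 s
(d) With a = (rₚ + rₐ)/2 = 5.20922e+11 m, vₐ = √(GM (2/rₐ − 1/a)) = √(4.818e+19 · (2/9.45173e+11 − 1/5.20922e+11)) m/s ≈ 3076 m/s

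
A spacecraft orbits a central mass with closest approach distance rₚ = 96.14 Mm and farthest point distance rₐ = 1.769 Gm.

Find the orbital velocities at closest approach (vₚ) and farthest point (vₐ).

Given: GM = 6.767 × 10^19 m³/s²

Convert to SI: rₚ = 96.14 Mm = 9.614e+07 m; rₐ = 1.769 Gm = 1.769e+09 m.
Use the vis-viva equation v² = GM(2/r − 1/a) with a = (rₚ + rₐ)/2 = (9.614e+07 + 1.769e+09)/2 = 9.3257e+08 m.
vₚ = √(GM · (2/rₚ − 1/a)) = √(6.767e+19 · (2/9.614e+07 − 1/9.3257e+08)) m/s ≈ 1.155e+06 m/s = 1155 km/s.
vₐ = √(GM · (2/rₐ − 1/a)) = √(6.767e+19 · (2/1.769e+09 − 1/9.3257e+08)) m/s ≈ 6.28e+04 m/s = 62.8 km/s.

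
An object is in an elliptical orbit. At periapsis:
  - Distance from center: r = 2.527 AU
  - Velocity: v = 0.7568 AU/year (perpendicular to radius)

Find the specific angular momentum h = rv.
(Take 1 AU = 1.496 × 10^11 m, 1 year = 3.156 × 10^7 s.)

Convert to SI: r = 2.527 AU = 3.78039e+11 m; v = 0.7568 AU/year = 3587.37 m/s.
With v perpendicular to r, h = r · v.
h = 3.78039e+11 · 3587.37 m²/s ≈ 1.356e+15 m²/s.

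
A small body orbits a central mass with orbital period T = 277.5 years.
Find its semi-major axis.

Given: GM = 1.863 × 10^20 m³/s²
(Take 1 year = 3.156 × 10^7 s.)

Convert to SI: T = 277.5 years = 8.7579e+09 s.
Invert Kepler's third law: a = (GM · T² / (4π²))^(1/3).
Substituting T = 8.7579e+09 s and GM = 1.863e+20 m³/s²:
a = (1.863e+20 · (8.7579e+09)² / (4π²))^(1/3) m
a ≈ 7.127e+12 m = 7.127 Tm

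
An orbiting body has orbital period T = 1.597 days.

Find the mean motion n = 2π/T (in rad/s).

Convert to SI: T = 1.597 days = 137981 s.
n = 2π / T.
n = 2π / 137981 s ≈ 4.554e-05 rad/s.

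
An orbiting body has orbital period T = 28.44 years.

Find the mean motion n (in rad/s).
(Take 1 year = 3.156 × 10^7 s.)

Convert to SI: T = 28.44 years = 8.97566e+08 s.
n = 2π / T.
n = 2π / 8.97566e+08 s ≈ 7e-09 rad/s.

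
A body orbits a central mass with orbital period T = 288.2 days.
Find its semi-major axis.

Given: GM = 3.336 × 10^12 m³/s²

Convert to SI: T = 288.2 days = 2.49005e+07 s.
Invert Kepler's third law: a = (GM · T² / (4π²))^(1/3).
Substituting T = 2.49005e+07 s and GM = 3.336e+12 m³/s²:
a = (3.336e+12 · (2.49005e+07)² / (4π²))^(1/3) m
a ≈ 3.742e+08 m = 374.2 Mm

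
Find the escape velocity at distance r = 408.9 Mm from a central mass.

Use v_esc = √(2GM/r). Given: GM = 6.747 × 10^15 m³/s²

Convert to SI: r = 408.9 Mm = 4.089e+08 m.
Escape velocity comes from setting total energy to zero: ½v² − GM/r = 0 ⇒ v_esc = √(2GM / r).
v_esc = √(2 · 6.747e+15 / 4.089e+08) m/s ≈ 5745 m/s = 5.745 km/s.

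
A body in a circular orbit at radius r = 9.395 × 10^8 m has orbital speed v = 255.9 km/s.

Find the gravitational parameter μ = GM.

Convert to SI: v = 255.9 km/s = 255900 m/s.
For a circular orbit v² = GM/r, so GM = v² · r.
GM = (255900)² · 9.395e+08 m³/s² ≈ 6.152e+19 m³/s² = 6.152 × 10^19 m³/s².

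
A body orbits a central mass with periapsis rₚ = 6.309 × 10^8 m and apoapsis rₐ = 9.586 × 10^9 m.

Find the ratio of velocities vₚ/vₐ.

Conservation of angular momentum gives rₚvₚ = rₐvₐ, so vₚ/vₐ = rₐ/rₚ.
vₚ/vₐ = 9.586e+09 / 6.309e+08 ≈ 15.19.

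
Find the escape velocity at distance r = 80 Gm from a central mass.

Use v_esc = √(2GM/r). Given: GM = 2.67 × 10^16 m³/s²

Convert to SI: r = 80 Gm = 8e+10 m.
Escape velocity comes from setting total energy to zero: ½v² − GM/r = 0 ⇒ v_esc = √(2GM / r).
v_esc = √(2 · 2.67e+16 / 8e+10) m/s ≈ 817 m/s = 817 m/s.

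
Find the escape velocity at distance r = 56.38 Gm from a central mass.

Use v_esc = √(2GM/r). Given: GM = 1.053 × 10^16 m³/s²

Convert to SI: r = 56.38 Gm = 5.638e+10 m.
Escape velocity comes from setting total energy to zero: ½v² − GM/r = 0 ⇒ v_esc = √(2GM / r).
v_esc = √(2 · 1.053e+16 / 5.638e+10) m/s ≈ 611.2 m/s = 611.2 m/s.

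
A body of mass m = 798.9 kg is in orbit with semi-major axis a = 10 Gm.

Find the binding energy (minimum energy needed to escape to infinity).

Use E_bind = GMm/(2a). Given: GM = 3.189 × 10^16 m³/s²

Convert to SI: a = 10 Gm = 1e+10 m.
Total orbital energy is E = −GMm/(2a); binding energy is E_bind = −E = GMm/(2a).
E_bind = 3.189e+16 · 798.9 / (2 · 1e+10) J ≈ 1.274e+09 J = 1.274 GJ.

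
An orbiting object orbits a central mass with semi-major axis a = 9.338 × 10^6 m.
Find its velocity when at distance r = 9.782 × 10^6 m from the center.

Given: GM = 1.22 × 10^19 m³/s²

Vis-viva: v = √(GM · (2/r − 1/a)).
2/r − 1/a = 2/9.782e+06 − 1/9.338e+06 = 9.73679e-08 m⁻¹.
v = √(1.22e+19 · 9.73679e-08) m/s ≈ 1.09e+06 m/s = 1090 km/s.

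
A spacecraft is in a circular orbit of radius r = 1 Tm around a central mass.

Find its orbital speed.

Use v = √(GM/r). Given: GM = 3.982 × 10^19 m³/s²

Convert to SI: r = 1 Tm = 1e+12 m.
For a circular orbit, gravity supplies the centripetal force, so v = √(GM / r).
v = √(3.982e+19 / 1e+12) m/s ≈ 6310 m/s = 6.31 km/s.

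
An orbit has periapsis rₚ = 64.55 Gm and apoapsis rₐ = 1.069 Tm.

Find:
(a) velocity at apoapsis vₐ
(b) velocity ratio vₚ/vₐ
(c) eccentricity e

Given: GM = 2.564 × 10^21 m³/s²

Convert to SI: rₚ = 64.55 Gm = 6.455e+10 m; rₐ = 1.069 Tm = 1.069e+12 m.
(a) With a = (rₚ + rₐ)/2 = 5.66775e+11 m, vₐ = √(GM (2/rₐ − 1/a)) = √(2.564e+21 · (2/1.069e+12 − 1/5.66775e+11)) m/s ≈ 1.653e+04 m/s
(b) Conservation of angular momentum (rₚvₚ = rₐvₐ) gives vₚ/vₐ = rₐ/rₚ = 1.069e+12/6.455e+10 ≈ 16.56
(c) e = (rₐ − rₚ)/(rₐ + rₚ) = (1.069e+12 − 6.455e+10)/(1.069e+12 + 6.455e+10) ≈ 0.8861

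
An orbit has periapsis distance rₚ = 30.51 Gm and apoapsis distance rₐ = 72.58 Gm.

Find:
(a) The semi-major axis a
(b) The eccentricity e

Convert to SI: rₚ = 30.51 Gm = 3.051e+10 m; rₐ = 72.58 Gm = 7.258e+10 m.
(a) a = (rₚ + rₐ) / 2 = (3.051e+10 + 7.258e+10) / 2 ≈ 5.154e+10 m = 51.55 Gm.
(b) e = (rₐ − rₚ) / (rₐ + rₚ) = (7.258e+10 − 3.051e+10) / (7.258e+10 + 3.051e+10) ≈ 0.4081.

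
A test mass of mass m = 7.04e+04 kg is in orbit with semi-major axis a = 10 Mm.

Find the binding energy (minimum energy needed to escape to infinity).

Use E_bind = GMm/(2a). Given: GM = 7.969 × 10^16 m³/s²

Convert to SI: a = 10 Mm = 1e+07 m.
Total orbital energy is E = −GMm/(2a); binding energy is E_bind = −E = GMm/(2a).
E_bind = 7.969e+16 · 7.04e+04 / (2 · 1e+07) J ≈ 2.805e+14 J = 280.5 TJ.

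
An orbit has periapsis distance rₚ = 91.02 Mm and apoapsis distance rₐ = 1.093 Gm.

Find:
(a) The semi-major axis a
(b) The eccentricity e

Convert to SI: rₚ = 91.02 Mm = 9.102e+07 m; rₐ = 1.093 Gm = 1.093e+09 m.
(a) a = (rₚ + rₐ) / 2 = (9.102e+07 + 1.093e+09) / 2 ≈ 5.92e+08 m = 592 Mm.
(b) e = (rₐ − rₚ) / (rₐ + rₚ) = (1.093e+09 − 9.102e+07) / (1.093e+09 + 9.102e+07) ≈ 0.8463.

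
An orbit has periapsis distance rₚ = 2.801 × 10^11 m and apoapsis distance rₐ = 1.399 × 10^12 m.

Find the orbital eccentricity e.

e = (rₐ − rₚ) / (rₐ + rₚ).
e = (1.399e+12 − 2.801e+11) / (1.399e+12 + 2.801e+11) = 1.1189e+12 / 1.6791e+12 ≈ 0.6664.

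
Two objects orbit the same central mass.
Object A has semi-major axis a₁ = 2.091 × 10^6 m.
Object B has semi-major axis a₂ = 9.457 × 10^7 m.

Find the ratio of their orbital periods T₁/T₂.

From Kepler's third law, (T₁/T₂)² = (a₁/a₂)³, so T₁/T₂ = (a₁/a₂)^(3/2).
a₁/a₂ = 2.091e+06 / 9.457e+07 = 0.0221106.
T₁/T₂ = (0.0221106)^(3/2) ≈ 0.003288.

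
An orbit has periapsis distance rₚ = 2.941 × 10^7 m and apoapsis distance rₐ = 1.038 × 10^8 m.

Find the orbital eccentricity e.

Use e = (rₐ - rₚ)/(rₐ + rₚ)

e = (rₐ − rₚ) / (rₐ + rₚ).
e = (1.038e+08 − 2.941e+07) / (1.038e+08 + 2.941e+07) = 7.439e+07 / 1.3321e+08 ≈ 0.5584.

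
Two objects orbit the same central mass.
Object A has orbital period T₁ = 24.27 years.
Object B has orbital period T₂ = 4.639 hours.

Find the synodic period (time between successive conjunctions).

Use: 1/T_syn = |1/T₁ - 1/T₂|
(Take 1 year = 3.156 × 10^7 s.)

Convert to SI: T₁ = 24.27 years = 7.65961e+08 s; T₂ = 4.639 hours = 16700.4 s.
T_syn = |T₁ · T₂ / (T₁ − T₂)|.
T_syn = |7.65961e+08 · 16700.4 / (7.65961e+08 − 16700.4)| s ≈ 1.67e+04 s = 4.639 hours.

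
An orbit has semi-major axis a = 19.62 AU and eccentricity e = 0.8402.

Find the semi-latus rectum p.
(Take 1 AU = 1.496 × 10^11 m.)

Convert to SI: a = 19.62 AU = 2.93515e+12 m.
p = a (1 − e²).
p = 2.93515e+12 · (1 − (0.8402)²) = 2.93515e+12 · 0.294064 ≈ 8.631e+11 m = 5.77 AU.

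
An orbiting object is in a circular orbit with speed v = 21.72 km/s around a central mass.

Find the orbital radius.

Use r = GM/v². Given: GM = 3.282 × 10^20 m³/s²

Convert to SI: v = 21.72 km/s = 21720 m/s.
For a circular orbit, v² = GM / r, so r = GM / v².
r = 3.282e+20 / (21720)² m ≈ 6.957e+11 m = 6.957 × 10^11 m.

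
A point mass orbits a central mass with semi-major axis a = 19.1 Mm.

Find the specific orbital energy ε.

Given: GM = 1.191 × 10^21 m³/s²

Convert to SI: a = 19.1 Mm = 1.91e+07 m.
ε = −GM / (2a).
ε = −1.191e+21 / (2 · 1.91e+07) J/kg ≈ -3.118e+13 J/kg = -3.118e+04 GJ/kg.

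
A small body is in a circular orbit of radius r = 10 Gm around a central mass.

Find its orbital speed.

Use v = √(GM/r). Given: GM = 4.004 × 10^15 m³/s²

Convert to SI: r = 10 Gm = 1e+10 m.
For a circular orbit, gravity supplies the centripetal force, so v = √(GM / r).
v = √(4.004e+15 / 1e+10) m/s ≈ 632.8 m/s = 632.8 m/s.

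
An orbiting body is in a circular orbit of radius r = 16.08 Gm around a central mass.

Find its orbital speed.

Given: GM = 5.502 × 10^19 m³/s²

Convert to SI: r = 16.08 Gm = 1.608e+10 m.
For a circular orbit, gravity supplies the centripetal force, so v = √(GM / r).
v = √(5.502e+19 / 1.608e+10) m/s ≈ 5.849e+04 m/s = 58.49 km/s.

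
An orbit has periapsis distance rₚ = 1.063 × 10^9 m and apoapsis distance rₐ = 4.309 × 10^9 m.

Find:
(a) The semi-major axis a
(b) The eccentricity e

(a) a = (rₚ + rₐ) / 2 = (1.063e+09 + 4.309e+09) / 2 ≈ 2.686e+09 m = 2.686 × 10^9 m.
(b) e = (rₐ − rₚ) / (rₐ + rₚ) = (4.309e+09 − 1.063e+09) / (4.309e+09 + 1.063e+09) ≈ 0.6042.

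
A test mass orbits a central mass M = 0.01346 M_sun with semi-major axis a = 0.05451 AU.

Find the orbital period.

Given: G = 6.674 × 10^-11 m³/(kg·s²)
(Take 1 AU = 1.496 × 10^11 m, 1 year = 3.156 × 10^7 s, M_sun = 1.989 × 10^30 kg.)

Convert to SI: a = 0.05451 AU = 8.1547e+09 m; M = 0.01346 M_sun = 2.67719e+28 kg.
GM = G · M = 6.674e-11 · 2.67719e+28 = 1.78676e+18 m³/s².
Kepler's third law: T = 2π √(a³ / GM).
Substituting a = 8.1547e+09 m and GM = 1.78676e+18 m³/s²:
T = 2π √((8.1547e+09)³ / 1.78676e+18) s
T ≈ 3.461e+06 s = 0.1097 years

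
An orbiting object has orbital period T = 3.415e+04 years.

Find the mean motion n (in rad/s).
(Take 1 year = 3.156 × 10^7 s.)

Convert to SI: T = 3.415e+04 years = 1.07777e+12 s.
n = 2π / T.
n = 2π / 1.07777e+12 s ≈ 5.83e-12 rad/s.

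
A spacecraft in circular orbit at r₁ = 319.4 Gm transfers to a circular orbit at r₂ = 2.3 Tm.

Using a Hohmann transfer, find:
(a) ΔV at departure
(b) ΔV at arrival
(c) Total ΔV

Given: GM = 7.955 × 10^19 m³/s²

Convert to SI: r₁ = 319.4 Gm = 3.194e+11 m; r₂ = 2.3 Tm = 2.3e+12 m.
Transfer semi-major axis: a_t = (r₁ + r₂)/2 = (3.194e+11 + 2.3e+12)/2 = 1.3097e+12 m.
Circular speeds: v₁ = √(GM/r₁) = 15781.7 m/s, v₂ = √(GM/r₂) = 5881.07 m/s.
Transfer speeds (vis-viva v² = GM(2/r − 1/a_t)): v₁ᵗ = 20913.7 m/s, v₂ᵗ = 2904.27 m/s.
(a) ΔV₁ = |v₁ᵗ − v₁| ≈ 5132 m/s = 5.132 km/s.
(b) ΔV₂ = |v₂ − v₂ᵗ| ≈ 2977 m/s = 2.977 km/s.
(c) ΔV_total = ΔV₁ + ΔV₂ ≈ 8109 m/s = 8.109 km/s.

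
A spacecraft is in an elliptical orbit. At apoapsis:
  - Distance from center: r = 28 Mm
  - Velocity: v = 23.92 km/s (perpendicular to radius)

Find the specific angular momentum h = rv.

Convert to SI: r = 28 Mm = 2.8e+07 m; v = 23.92 km/s = 23920 m/s.
With v perpendicular to r, h = r · v.
h = 2.8e+07 · 23920 m²/s ≈ 6.698e+11 m²/s.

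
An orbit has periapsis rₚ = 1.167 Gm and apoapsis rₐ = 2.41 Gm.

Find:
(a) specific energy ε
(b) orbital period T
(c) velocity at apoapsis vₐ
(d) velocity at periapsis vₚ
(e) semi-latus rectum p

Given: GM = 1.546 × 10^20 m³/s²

Convert to SI: rₚ = 1.167 Gm = 1.167e+09 m; rₐ = 2.41 Gm = 2.41e+09 m.
(a) With a = (rₚ + rₐ)/2 = 1.7885e+09 m, ε = −GM/(2a) = −1.546e+20/(2 · 1.7885e+09) J/kg ≈ -4.322e+10 J/kg
(b) With a = (rₚ + rₐ)/2 = 1.7885e+09 m, T = 2π √(a³/GM) = 2π √((1.7885e+09)³/1.546e+20) s ≈ 3.822e+04 s
(c) With a = (rₚ + rₐ)/2 = 1.7885e+09 m, vₐ = √(GM (2/rₐ − 1/a)) = √(1.546e+20 · (2/2.41e+09 − 1/1.7885e+09)) m/s ≈ 2.046e+05 m/s
(d) With a = (rₚ + rₐ)/2 = 1.7885e+09 m, vₚ = √(GM (2/rₚ − 1/a)) = √(1.546e+20 · (2/1.167e+09 − 1/1.7885e+09)) m/s ≈ 4.225e+05 m/s
(e) From a = (rₚ + rₐ)/2 = 1.7885e+09 m and e = (rₐ − rₚ)/(rₐ + rₚ) = 0.347498, p = a(1 − e²) = 1.7885e+09 · (1 − (0.347498)²) ≈ 1.573e+09 m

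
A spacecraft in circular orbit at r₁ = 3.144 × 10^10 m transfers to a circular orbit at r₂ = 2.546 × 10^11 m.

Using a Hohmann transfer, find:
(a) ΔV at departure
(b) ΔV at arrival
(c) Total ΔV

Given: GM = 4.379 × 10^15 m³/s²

Transfer semi-major axis: a_t = (r₁ + r₂)/2 = (3.144e+10 + 2.546e+11)/2 = 1.4302e+11 m.
Circular speeds: v₁ = √(GM/r₁) = 373.204 m/s, v₂ = √(GM/r₂) = 131.147 m/s.
Transfer speeds (vis-viva v² = GM(2/r − 1/a_t)): v₁ᵗ = 497.94 m/s, v₂ᵗ = 61.4895 m/s.
(a) ΔV₁ = |v₁ᵗ − v₁| ≈ 124.7 m/s = 124.7 m/s.
(b) ΔV₂ = |v₂ − v₂ᵗ| ≈ 69.66 m/s = 69.66 m/s.
(c) ΔV_total = ΔV₁ + ΔV₂ ≈ 194.4 m/s = 194.4 m/s.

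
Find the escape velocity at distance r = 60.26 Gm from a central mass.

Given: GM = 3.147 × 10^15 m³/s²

Convert to SI: r = 60.26 Gm = 6.026e+10 m.
Escape velocity comes from setting total energy to zero: ½v² − GM/r = 0 ⇒ v_esc = √(2GM / r).
v_esc = √(2 · 3.147e+15 / 6.026e+10) m/s ≈ 323.2 m/s = 323.2 m/s.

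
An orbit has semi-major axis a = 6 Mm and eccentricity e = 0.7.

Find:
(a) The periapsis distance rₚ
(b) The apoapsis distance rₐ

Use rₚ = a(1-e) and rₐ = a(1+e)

Convert to SI: a = 6 Mm = 6e+06 m.
(a) rₚ = a(1 − e) = 6e+06 · (1 − 0.7) = 6e+06 · 0.3 ≈ 1.8e+06 m = 1.8 Mm.
(b) rₐ = a(1 + e) = 6e+06 · (1 + 0.7) = 6e+06 · 1.7 ≈ 1.02e+07 m = 10.2 Mm.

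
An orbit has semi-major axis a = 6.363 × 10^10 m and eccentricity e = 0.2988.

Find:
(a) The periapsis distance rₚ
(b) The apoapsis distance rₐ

(a) rₚ = a(1 − e) = 6.363e+10 · (1 − 0.2988) = 6.363e+10 · 0.7012 ≈ 4.462e+10 m = 4.462 × 10^10 m.
(b) rₐ = a(1 + e) = 6.363e+10 · (1 + 0.2988) = 6.363e+10 · 1.2988 ≈ 8.264e+10 m = 8.264 × 10^10 m.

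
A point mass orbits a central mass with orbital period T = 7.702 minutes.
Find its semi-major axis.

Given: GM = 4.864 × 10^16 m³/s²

Convert to SI: T = 7.702 minutes = 462.12 s.
Invert Kepler's third law: a = (GM · T² / (4π²))^(1/3).
Substituting T = 462.12 s and GM = 4.864e+16 m³/s²:
a = (4.864e+16 · (462.12)² / (4π²))^(1/3) m
a ≈ 6.408e+06 m = 6.408 Mm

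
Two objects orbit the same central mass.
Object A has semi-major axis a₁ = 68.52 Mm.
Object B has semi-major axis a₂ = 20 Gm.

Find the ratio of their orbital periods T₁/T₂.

Convert to SI: a₁ = 68.52 Mm = 6.852e+07 m; a₂ = 20 Gm = 2e+10 m.
From Kepler's third law, (T₁/T₂)² = (a₁/a₂)³, so T₁/T₂ = (a₁/a₂)^(3/2).
a₁/a₂ = 6.852e+07 / 2e+10 = 0.003426.
T₁/T₂ = (0.003426)^(3/2) ≈ 0.0002005.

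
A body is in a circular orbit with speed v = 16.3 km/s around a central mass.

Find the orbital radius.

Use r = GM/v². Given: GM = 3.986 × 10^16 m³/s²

Convert to SI: v = 16.3 km/s = 16300 m/s.
For a circular orbit, v² = GM / r, so r = GM / v².
r = 3.986e+16 / (16300)² m ≈ 1.5e+08 m = 150 Mm.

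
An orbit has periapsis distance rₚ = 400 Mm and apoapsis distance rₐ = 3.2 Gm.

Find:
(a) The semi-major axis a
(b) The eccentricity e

Convert to SI: rₚ = 400 Mm = 4e+08 m; rₐ = 3.2 Gm = 3.2e+09 m.
(a) a = (rₚ + rₐ) / 2 = (4e+08 + 3.2e+09) / 2 ≈ 1.8e+09 m = 1.8 Gm.
(b) e = (rₐ − rₚ) / (rₐ + rₚ) = (3.2e+09 − 4e+08) / (3.2e+09 + 4e+08) ≈ 0.7778.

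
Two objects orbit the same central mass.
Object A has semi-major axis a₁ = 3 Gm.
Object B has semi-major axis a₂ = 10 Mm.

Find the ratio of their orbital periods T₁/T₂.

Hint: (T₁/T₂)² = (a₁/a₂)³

Convert to SI: a₁ = 3 Gm = 3e+09 m; a₂ = 10 Mm = 1e+07 m.
From Kepler's third law, (T₁/T₂)² = (a₁/a₂)³, so T₁/T₂ = (a₁/a₂)^(3/2).
a₁/a₂ = 3e+09 / 1e+07 = 300.
T₁/T₂ = (300)^(3/2) ≈ 5196.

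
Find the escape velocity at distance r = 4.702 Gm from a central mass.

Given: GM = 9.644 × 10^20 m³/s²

Convert to SI: r = 4.702 Gm = 4.702e+09 m.
Escape velocity comes from setting total energy to zero: ½v² − GM/r = 0 ⇒ v_esc = √(2GM / r).
v_esc = √(2 · 9.644e+20 / 4.702e+09) m/s ≈ 6.405e+05 m/s = 640.5 km/s.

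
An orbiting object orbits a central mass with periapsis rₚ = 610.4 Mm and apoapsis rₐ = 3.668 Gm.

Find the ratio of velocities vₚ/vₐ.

Convert to SI: rₚ = 610.4 Mm = 6.104e+08 m; rₐ = 3.668 Gm = 3.668e+09 m.
Conservation of angular momentum gives rₚvₚ = rₐvₐ, so vₚ/vₐ = rₐ/rₚ.
vₚ/vₐ = 3.668e+09 / 6.104e+08 ≈ 6.009.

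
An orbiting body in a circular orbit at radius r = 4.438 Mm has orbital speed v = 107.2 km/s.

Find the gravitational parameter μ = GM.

Convert to SI: r = 4.438 Mm = 4.438e+06 m; v = 107.2 km/s = 107200 m/s.
For a circular orbit v² = GM/r, so GM = v² · r.
GM = (107200)² · 4.438e+06 m³/s² ≈ 5.1e+16 m³/s² = 5.1 × 10^16 m³/s².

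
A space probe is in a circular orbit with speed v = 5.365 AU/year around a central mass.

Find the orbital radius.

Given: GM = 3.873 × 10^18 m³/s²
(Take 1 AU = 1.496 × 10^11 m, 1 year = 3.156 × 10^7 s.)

Convert to SI: v = 5.365 AU/year = 25431.1 m/s.
For a circular orbit, v² = GM / r, so r = GM / v².
r = 3.873e+18 / (25431.1)² m ≈ 5.989e+09 m = 0.04003 AU.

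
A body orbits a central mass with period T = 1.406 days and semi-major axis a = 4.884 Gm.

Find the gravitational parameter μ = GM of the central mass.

Convert to SI: T = 1.406 days = 121478 s; a = 4.884 Gm = 4.884e+09 m.
GM = 4π² · a³ / T².
GM = 4π² · (4.884e+09)³ / (121478)² m³/s² ≈ 3.117e+20 m³/s² = 3.117 × 10^20 m³/s².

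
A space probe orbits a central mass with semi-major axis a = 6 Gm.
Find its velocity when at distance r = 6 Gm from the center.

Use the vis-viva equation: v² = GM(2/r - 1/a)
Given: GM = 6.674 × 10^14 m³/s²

Convert to SI: a = 6 Gm = 6e+09 m; r = 6 Gm = 6e+09 m.
Vis-viva: v = √(GM · (2/r − 1/a)).
2/r − 1/a = 2/6e+09 − 1/6e+09 = 1.66667e-10 m⁻¹.
v = √(6.674e+14 · 1.66667e-10) m/s ≈ 333.5 m/s = 333.5 m/s.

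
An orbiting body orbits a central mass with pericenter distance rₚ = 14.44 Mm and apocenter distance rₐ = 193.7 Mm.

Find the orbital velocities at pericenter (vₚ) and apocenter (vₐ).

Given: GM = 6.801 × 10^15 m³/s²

Convert to SI: rₚ = 14.44 Mm = 1.444e+07 m; rₐ = 193.7 Mm = 1.937e+08 m.
Use the vis-viva equation v² = GM(2/r − 1/a) with a = (rₚ + rₐ)/2 = (1.444e+07 + 1.937e+08)/2 = 1.0407e+08 m.
vₚ = √(GM · (2/rₚ − 1/a)) = √(6.801e+15 · (2/1.444e+07 − 1/1.0407e+08)) m/s ≈ 2.961e+04 m/s = 29.61 km/s.
vₐ = √(GM · (2/rₐ − 1/a)) = √(6.801e+15 · (2/1.937e+08 − 1/1.0407e+08)) m/s ≈ 2207 m/s = 2.207 km/s.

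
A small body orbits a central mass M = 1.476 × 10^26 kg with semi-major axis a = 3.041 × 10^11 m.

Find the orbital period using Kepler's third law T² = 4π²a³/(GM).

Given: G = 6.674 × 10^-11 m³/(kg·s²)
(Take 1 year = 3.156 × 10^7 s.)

GM = G · M = 6.674e-11 · 1.476e+26 = 9.85082e+15 m³/s².
Kepler's third law: T = 2π √(a³ / GM).
Substituting a = 3.041e+11 m and GM = 9.85082e+15 m³/s²:
T = 2π √((3.041e+11)³ / 9.85082e+15) s
T ≈ 1.062e+10 s = 336.4 years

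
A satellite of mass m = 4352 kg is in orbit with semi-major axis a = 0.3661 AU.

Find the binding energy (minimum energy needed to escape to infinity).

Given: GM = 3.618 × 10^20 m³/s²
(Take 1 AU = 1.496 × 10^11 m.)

Convert to SI: a = 0.3661 AU = 5.47686e+10 m.
Total orbital energy is E = −GMm/(2a); binding energy is E_bind = −E = GMm/(2a).
E_bind = 3.618e+20 · 4352 / (2 · 5.47686e+10) J ≈ 1.437e+13 J = 14.37 TJ.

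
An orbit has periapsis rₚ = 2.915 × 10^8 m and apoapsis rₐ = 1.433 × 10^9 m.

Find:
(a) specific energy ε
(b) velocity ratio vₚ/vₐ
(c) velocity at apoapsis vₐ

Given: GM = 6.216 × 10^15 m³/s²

(a) With a = (rₚ + rₐ)/2 = 8.6225e+08 m, ε = −GM/(2a) = −6.216e+15/(2 · 8.6225e+08) J/kg ≈ -3.605e+06 J/kg
(b) Conservation of angular momentum (rₚvₚ = rₐvₐ) gives vₚ/vₐ = rₐ/rₚ = 1.433e+09/2.915e+08 ≈ 4.916
(c) With a = (rₚ + rₐ)/2 = 8.6225e+08 m, vₐ = √(GM (2/rₐ − 1/a)) = √(6.216e+15 · (2/1.433e+09 − 1/8.6225e+08)) m/s ≈ 1211 m/s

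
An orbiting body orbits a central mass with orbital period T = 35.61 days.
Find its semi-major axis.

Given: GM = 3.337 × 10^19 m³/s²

Convert to SI: T = 35.61 days = 3.0767e+06 s.
Invert Kepler's third law: a = (GM · T² / (4π²))^(1/3).
Substituting T = 3.0767e+06 s and GM = 3.337e+19 m³/s²:
a = (3.337e+19 · (3.0767e+06)² / (4π²))^(1/3) m
a ≈ 2e+10 m = 20 Gm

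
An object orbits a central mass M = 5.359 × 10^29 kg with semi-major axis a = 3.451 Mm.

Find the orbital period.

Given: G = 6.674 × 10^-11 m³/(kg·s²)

Convert to SI: a = 3.451 Mm = 3.451e+06 m.
GM = G · M = 6.674e-11 · 5.359e+29 = 3.5766e+19 m³/s².
Kepler's third law: T = 2π √(a³ / GM).
Substituting a = 3.451e+06 m and GM = 3.5766e+19 m³/s²:
T = 2π √((3.451e+06)³ / 3.5766e+19) s
T ≈ 6.735 s = 6.735 seconds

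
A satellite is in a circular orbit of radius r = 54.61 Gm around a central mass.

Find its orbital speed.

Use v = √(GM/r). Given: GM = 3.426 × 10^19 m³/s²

Convert to SI: r = 54.61 Gm = 5.461e+10 m.
For a circular orbit, gravity supplies the centripetal force, so v = √(GM / r).
v = √(3.426e+19 / 5.461e+10) m/s ≈ 2.505e+04 m/s = 25.05 km/s.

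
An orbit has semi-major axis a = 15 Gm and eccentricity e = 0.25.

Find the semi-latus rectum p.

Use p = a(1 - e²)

Convert to SI: a = 15 Gm = 1.5e+10 m.
p = a (1 − e²).
p = 1.5e+10 · (1 − (0.25)²) = 1.5e+10 · 0.9375 ≈ 1.406e+10 m = 14.06 Gm.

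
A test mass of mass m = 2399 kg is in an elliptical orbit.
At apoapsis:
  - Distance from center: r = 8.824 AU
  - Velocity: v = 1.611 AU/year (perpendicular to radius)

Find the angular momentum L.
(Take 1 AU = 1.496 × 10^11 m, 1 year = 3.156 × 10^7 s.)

Convert to SI: r = 8.824 AU = 1.32007e+12 m; v = 1.611 AU/year = 7636.43 m/s.
Since v is perpendicular to r, L = m · v · r.
L = 2399 · 7636.43 · 1.32007e+12 kg·m²/s ≈ 2.418e+19 kg·m²/s.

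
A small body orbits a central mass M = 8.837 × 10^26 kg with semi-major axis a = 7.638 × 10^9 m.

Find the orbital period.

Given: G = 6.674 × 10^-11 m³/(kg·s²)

GM = G · M = 6.674e-11 · 8.837e+26 = 5.89781e+16 m³/s².
Kepler's third law: T = 2π √(a³ / GM).
Substituting a = 7.638e+09 m and GM = 5.89781e+16 m³/s²:
T = 2π √((7.638e+09)³ / 5.89781e+16) s
T ≈ 1.727e+07 s = 199.9 days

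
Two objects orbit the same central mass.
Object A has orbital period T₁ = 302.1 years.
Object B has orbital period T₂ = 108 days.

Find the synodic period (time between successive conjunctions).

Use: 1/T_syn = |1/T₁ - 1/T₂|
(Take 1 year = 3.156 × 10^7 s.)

Convert to SI: T₁ = 302.1 years = 9.53428e+09 s; T₂ = 108 days = 9.3312e+06 s.
T_syn = |T₁ · T₂ / (T₁ − T₂)|.
T_syn = |9.53428e+09 · 9.3312e+06 / (9.53428e+09 − 9.3312e+06)| s ≈ 9.34e+06 s = 108.1 days.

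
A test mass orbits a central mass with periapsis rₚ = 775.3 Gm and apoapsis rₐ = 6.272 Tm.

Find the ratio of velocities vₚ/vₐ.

Convert to SI: rₚ = 775.3 Gm = 7.753e+11 m; rₐ = 6.272 Tm = 6.272e+12 m.
Conservation of angular momentum gives rₚvₚ = rₐvₐ, so vₚ/vₐ = rₐ/rₚ.
vₚ/vₐ = 6.272e+12 / 7.753e+11 ≈ 8.09.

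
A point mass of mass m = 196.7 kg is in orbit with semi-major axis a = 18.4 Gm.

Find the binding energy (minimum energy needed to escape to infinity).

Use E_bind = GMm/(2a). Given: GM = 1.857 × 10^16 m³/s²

Convert to SI: a = 18.4 Gm = 1.84e+10 m.
Total orbital energy is E = −GMm/(2a); binding energy is E_bind = −E = GMm/(2a).
E_bind = 1.857e+16 · 196.7 / (2 · 1.84e+10) J ≈ 9.926e+07 J = 99.26 MJ.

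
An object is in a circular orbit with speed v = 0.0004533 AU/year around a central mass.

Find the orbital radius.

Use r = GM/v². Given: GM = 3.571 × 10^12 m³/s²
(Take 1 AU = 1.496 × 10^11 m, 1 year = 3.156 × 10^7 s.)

Convert to SI: v = 0.0004533 AU/year = 2.14872 m/s.
For a circular orbit, v² = GM / r, so r = GM / v².
r = 3.571e+12 / (2.14872)² m ≈ 7.734e+11 m = 5.17 AU.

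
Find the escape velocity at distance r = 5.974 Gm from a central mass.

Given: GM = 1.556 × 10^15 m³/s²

Convert to SI: r = 5.974 Gm = 5.974e+09 m.
Escape velocity comes from setting total energy to zero: ½v² − GM/r = 0 ⇒ v_esc = √(2GM / r).
v_esc = √(2 · 1.556e+15 / 5.974e+09) m/s ≈ 721.8 m/s = 721.8 m/s.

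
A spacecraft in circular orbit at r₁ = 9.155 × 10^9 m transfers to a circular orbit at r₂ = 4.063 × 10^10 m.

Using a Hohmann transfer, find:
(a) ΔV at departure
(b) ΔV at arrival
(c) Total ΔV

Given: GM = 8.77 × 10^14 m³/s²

Transfer semi-major axis: a_t = (r₁ + r₂)/2 = (9.155e+09 + 4.063e+10)/2 = 2.48925e+10 m.
Circular speeds: v₁ = √(GM/r₁) = 309.507 m/s, v₂ = √(GM/r₂) = 146.918 m/s.
Transfer speeds (vis-viva v² = GM(2/r − 1/a_t)): v₁ᵗ = 395.421 m/s, v₂ᵗ = 89.0987 m/s.
(a) ΔV₁ = |v₁ᵗ − v₁| ≈ 85.91 m/s = 85.91 m/s.
(b) ΔV₂ = |v₂ − v₂ᵗ| ≈ 57.82 m/s = 57.82 m/s.
(c) ΔV_total = ΔV₁ + ΔV₂ ≈ 143.7 m/s = 143.7 m/s.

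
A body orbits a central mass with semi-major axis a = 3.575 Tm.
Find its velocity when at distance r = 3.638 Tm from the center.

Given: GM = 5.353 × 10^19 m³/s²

Convert to SI: a = 3.575 Tm = 3.575e+12 m; r = 3.638 Tm = 3.638e+12 m.
Vis-viva: v = √(GM · (2/r − 1/a)).
2/r − 1/a = 2/3.638e+12 − 1/3.575e+12 = 2.70032e-13 m⁻¹.
v = √(5.353e+19 · 2.70032e-13) m/s ≈ 3802 m/s = 3.802 km/s.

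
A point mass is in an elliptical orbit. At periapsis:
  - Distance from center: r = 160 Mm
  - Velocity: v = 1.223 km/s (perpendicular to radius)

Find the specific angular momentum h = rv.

Convert to SI: r = 160 Mm = 1.6e+08 m; v = 1.223 km/s = 1223 m/s.
With v perpendicular to r, h = r · v.
h = 1.6e+08 · 1223 m²/s ≈ 1.957e+11 m²/s.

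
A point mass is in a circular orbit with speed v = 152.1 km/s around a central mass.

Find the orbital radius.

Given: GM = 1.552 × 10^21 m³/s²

Convert to SI: v = 152.1 km/s = 152100 m/s.
For a circular orbit, v² = GM / r, so r = GM / v².
r = 1.552e+21 / (152100)² m ≈ 6.709e+10 m = 67.09 Gm.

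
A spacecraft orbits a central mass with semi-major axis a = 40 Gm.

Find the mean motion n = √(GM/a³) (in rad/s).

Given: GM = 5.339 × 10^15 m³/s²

Convert to SI: a = 40 Gm = 4e+10 m.
n = √(GM / a³).
n = √(5.339e+15 / (4e+10)³) rad/s ≈ 9.134e-09 rad/s.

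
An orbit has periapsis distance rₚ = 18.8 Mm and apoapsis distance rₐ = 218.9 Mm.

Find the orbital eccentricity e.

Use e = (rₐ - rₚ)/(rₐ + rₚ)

Convert to SI: rₚ = 18.8 Mm = 1.88e+07 m; rₐ = 218.9 Mm = 2.189e+08 m.
e = (rₐ − rₚ) / (rₐ + rₚ).
e = (2.189e+08 − 1.88e+07) / (2.189e+08 + 1.88e+07) = 2.001e+08 / 2.377e+08 ≈ 0.8418.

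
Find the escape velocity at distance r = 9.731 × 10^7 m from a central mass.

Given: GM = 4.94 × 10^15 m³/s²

Escape velocity comes from setting total energy to zero: ½v² − GM/r = 0 ⇒ v_esc = √(2GM / r).
v_esc = √(2 · 4.94e+15 / 9.731e+07) m/s ≈ 1.008e+04 m/s = 10.08 km/s.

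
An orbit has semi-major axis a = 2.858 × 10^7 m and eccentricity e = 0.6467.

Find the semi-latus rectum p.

p = a (1 − e²).
p = 2.858e+07 · (1 − (0.6467)²) = 2.858e+07 · 0.581779 ≈ 1.663e+07 m = 1.663 × 10^7 m.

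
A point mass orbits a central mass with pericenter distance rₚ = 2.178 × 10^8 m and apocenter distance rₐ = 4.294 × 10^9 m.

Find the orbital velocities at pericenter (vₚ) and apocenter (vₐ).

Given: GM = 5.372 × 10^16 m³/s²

Use the vis-viva equation v² = GM(2/r − 1/a) with a = (rₚ + rₐ)/2 = (2.178e+08 + 4.294e+09)/2 = 2.2559e+09 m.
vₚ = √(GM · (2/rₚ − 1/a)) = √(5.372e+16 · (2/2.178e+08 − 1/2.2559e+09)) m/s ≈ 2.167e+04 m/s = 21.67 km/s.
vₐ = √(GM · (2/rₐ − 1/a)) = √(5.372e+16 · (2/4.294e+09 − 1/2.2559e+09)) m/s ≈ 1099 m/s = 1.099 km/s.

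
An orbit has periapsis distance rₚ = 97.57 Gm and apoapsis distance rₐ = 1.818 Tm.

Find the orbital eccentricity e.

Convert to SI: rₚ = 97.57 Gm = 9.757e+10 m; rₐ = 1.818 Tm = 1.818e+12 m.
e = (rₐ − rₚ) / (rₐ + rₚ).
e = (1.818e+12 − 9.757e+10) / (1.818e+12 + 9.757e+10) = 1.72043e+12 / 1.91557e+12 ≈ 0.8981.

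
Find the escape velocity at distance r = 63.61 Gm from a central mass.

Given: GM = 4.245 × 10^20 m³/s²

Convert to SI: r = 63.61 Gm = 6.361e+10 m.
Escape velocity comes from setting total energy to zero: ½v² − GM/r = 0 ⇒ v_esc = √(2GM / r).
v_esc = √(2 · 4.245e+20 / 6.361e+10) m/s ≈ 1.155e+05 m/s = 115.5 km/s.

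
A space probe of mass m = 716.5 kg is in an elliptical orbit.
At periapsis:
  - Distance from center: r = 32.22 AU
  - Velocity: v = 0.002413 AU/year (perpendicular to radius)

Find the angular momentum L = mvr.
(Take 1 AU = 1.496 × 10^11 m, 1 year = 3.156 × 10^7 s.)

Convert to SI: r = 32.22 AU = 4.82011e+12 m; v = 0.002413 AU/year = 11.438 m/s.
Since v is perpendicular to r, L = m · v · r.
L = 716.5 · 11.438 · 4.82011e+12 kg·m²/s ≈ 3.95e+16 kg·m²/s.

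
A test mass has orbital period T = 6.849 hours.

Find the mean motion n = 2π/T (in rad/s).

Convert to SI: T = 6.849 hours = 24656.4 s.
n = 2π / T.
n = 2π / 24656.4 s ≈ 0.0002548 rad/s.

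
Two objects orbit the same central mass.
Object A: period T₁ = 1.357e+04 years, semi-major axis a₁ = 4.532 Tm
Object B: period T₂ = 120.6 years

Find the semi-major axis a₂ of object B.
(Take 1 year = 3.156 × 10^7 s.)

Convert to SI: T₁ = 1.357e+04 years = 4.28269e+11 s; a₁ = 4.532 Tm = 4.532e+12 m; T₂ = 120.6 years = 3.80614e+09 s.
Kepler's third law: (T₁/T₂)² = (a₁/a₂)³ ⇒ a₂ = a₁ · (T₂/T₁)^(2/3).
T₂/T₁ = 3.80614e+09 / 4.28269e+11 = 0.00888725.
a₂ = 4.532e+12 · (0.00888725)^(2/3) m ≈ 1.944e+11 m = 194.4 Gm.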